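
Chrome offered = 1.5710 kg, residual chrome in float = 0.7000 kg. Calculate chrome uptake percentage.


Formula: Uptake = (offered - residual) / offered * 100
Substituting: Uptake = (1.5710 - 0.7000) / 1.5710 * 100
Result: 55.4424 %


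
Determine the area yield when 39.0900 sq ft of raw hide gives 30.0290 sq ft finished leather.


Formula: Yield = finished / raw * 100
Substituting: Yield = 30.0290 / 39.0900 * 100
Result: 76.8202 %


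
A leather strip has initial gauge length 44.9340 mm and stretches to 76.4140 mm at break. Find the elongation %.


Formula: Elongation = (Lf - L0) / L0 * 100
Substituting: Elongation = (76.4140 - 44.9340) / 44.9340 * 100
Result: 70.0583 %


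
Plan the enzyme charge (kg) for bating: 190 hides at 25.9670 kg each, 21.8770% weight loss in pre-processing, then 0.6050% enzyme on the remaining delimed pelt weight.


Total_raw = N * avg_wt = 190 * 25.9670 = 4933.7300 kg
Substrate = Total_raw * (1 - loss/100) = 4933.7300 * (1 - 21.8770/100) = 3854.3779 kg
Enzyme = Substrate * pct / 100 = 3854.3779 * 0.6050 / 100 = 23.3190 kg


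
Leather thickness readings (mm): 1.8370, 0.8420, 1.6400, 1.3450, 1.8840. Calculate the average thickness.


Formula: Average = sum / n
Substituting: Average = 7.5480 / 5
Result: 1.5096 mm


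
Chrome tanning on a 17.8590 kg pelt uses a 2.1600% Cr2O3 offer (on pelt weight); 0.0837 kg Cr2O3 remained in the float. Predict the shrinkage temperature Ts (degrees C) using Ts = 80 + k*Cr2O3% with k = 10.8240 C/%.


Offered = pelt * offer_pct / 100 = 17.8590 * 2.1600 / 100 = 0.3858 kg
Uptake = offered - residual = 0.3858 - 0.0837 = 0.3021 kg
Cr2O3% on pelt = uptake / pelt * 100 = 0.3021 / 17.8590 * 100 = 1.6913 %
Ts = 80 + k * Cr2O3% = 80 + 10.8240 * 1.6913 = 98.3069 C


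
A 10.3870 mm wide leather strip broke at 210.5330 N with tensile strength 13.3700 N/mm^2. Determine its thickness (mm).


Formula: t = F / (TS * w)
Substituting: t = 210.5330 / (13.3700 * 10.3870)
Result: 1.5160 mm


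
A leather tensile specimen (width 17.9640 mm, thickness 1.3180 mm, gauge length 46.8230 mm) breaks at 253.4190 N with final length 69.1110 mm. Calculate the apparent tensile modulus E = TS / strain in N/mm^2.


TS = F / (w * t) = 253.4190 / (17.9640 * 1.3180) = 10.7034 N/mm^2
strain = (Lf - L0) / L0 = (69.1110 - 46.8230) / 46.8230 = 0.4760
E = TS / strain = 10.7034 / 0.4760 = 22.4858 N/mm^2


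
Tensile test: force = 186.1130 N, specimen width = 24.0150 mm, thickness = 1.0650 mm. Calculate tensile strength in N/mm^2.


Formula: TS = force / (width * thickness)
Substituting: TS = 186.1130 / (24.0150 * 1.0650)
Result: 7.2769 N/mm^2


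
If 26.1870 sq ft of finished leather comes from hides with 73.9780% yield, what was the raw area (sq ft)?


Formula: raw = finished * 100 / yield
Substituting: raw = 26.1870 * 100 / 73.9780
Result: 35.3984 sq ft


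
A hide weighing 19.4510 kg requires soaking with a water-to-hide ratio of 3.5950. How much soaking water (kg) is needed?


Formula: Water = hide_weight * ratio
Substituting: Water = 19.4510 * 3.5950
Result: 69.9263 kg


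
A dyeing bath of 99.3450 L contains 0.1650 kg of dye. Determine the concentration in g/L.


Formula: Conc = dye_mass(kg) / volume(L) * 1000
Substituting: Conc = 0.1650 / 99.3450 * 1000
Result: 1.6609 g/L


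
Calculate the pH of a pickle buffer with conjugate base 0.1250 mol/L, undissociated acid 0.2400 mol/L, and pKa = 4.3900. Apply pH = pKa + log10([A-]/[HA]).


ratio = [A-] / [HA] = 0.1250 / 0.2400 = 0.5208
log10(ratio) = -0.2833
pH = pKa + log10(ratio) = 4.3900 - 0.2833 = 4.1067


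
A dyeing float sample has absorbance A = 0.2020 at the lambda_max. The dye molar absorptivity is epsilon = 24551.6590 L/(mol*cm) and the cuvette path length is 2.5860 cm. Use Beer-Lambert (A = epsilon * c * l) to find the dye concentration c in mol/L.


Formula: c = A / (epsilon * l)
Substituting: c = 0.2020 / (24551.6590 * 2.5860)
Result: 3.1816e-06 mol/L


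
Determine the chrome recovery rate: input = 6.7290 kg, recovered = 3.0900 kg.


Formula: Recovery = recovered / input * 100
Substituting: Recovery = 3.0900 / 6.7290 * 100
Result: 45.9206 %


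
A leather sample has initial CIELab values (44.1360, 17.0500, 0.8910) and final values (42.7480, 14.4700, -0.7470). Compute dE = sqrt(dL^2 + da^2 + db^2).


dL = -1.3880, da = -2.5800, db = -1.6380
dE = sqrt((-1.3880)^2 + (-2.5800)^2 + (-1.6380)^2) = 3.3565


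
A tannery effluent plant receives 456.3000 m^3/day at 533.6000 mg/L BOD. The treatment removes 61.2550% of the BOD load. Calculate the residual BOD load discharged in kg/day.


Load_in = volume * conc / 1000 = 456.3000 * 533.6000 / 1000 = 243.4817 kg/day
Removed = Load_in * eff / 100 = 243.4817 * 61.2550 / 100 = 149.1447 kg/day
Load_out = Load_in - Removed = 243.4817 - 149.1447 = 94.3370 kg/day


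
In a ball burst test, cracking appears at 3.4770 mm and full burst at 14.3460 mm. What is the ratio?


Formula: Ratio = crack / burst
Substituting: Ratio = 3.4770 / 14.3460
Result: 0.2424


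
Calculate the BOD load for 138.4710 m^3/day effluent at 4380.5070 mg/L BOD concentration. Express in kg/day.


Formula: BOD_load = volume * conc / 1000
Substituting: BOD_load = 138.4710 * 4380.5070 / 1000
Result: 606.5732 kg/day


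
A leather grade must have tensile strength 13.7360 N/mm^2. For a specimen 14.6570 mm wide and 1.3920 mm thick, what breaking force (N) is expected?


Formula: F = TS * w * t
Substituting: F = 13.7360 * 14.6570 * 1.3920
Result: 280.2493 N


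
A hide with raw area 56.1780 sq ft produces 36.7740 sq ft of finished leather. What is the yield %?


Formula: Yield = finished / raw * 100
Substituting: Yield = 36.7740 / 56.1780 * 100
Result: 65.4598 %


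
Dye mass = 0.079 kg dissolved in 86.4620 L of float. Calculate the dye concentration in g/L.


Formula: Conc = dye_mass(kg) / volume(L) * 1000
Substituting: Conc = 0.079 / 86.4620 * 1000
Result: 0.9137 g/L


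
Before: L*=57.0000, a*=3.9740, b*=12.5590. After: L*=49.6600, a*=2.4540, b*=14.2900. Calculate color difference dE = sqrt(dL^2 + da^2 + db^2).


dL = -7.3400, da = -1.5200, db = 1.7310
dE = sqrt((-7.3400)^2 + (-1.5200)^2 + 1.7310^2) = 7.6930


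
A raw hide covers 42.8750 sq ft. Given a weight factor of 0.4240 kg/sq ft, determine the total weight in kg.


Formula: Weight = area * weight_per_sqft
Substituting: Weight = 42.8750 * 0.4240
Result: 18.1790 kg


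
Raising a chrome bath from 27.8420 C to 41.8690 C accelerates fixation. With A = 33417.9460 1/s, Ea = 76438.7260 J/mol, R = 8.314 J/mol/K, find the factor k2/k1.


T1 = 27.8420 + 273.15 = 300.9920 K; T2 = 41.8690 + 273.15 = 315.0190 K
k1 = A * exp(-Ea/(R*T1)) = 33417.9460 * exp(-76438.7260/(8.314*300.9920)) = 1.8122e-09 1/s
k2 = A * exp(-Ea/(R*T2)) = 33417.9460 * exp(-76438.7260/(8.314*315.0190)) = 7.0614e-09 1/s
k2/k1 = 7.0614e-09 / 1.8122e-09 = 3.8967


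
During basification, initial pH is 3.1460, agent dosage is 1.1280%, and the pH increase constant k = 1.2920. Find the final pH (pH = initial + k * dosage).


Formula: pH_final = pH_initial + k * base_pct
Substituting: pH_final = 3.1460 + 1.2920 * 1.1280
Result: 4.6034


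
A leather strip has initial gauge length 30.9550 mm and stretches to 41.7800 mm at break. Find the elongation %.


Formula: Elongation = (Lf - L0) / L0 * 100
Substituting: Elongation = (41.7800 - 30.9550) / 30.9550 * 100
Result: 34.9701 %


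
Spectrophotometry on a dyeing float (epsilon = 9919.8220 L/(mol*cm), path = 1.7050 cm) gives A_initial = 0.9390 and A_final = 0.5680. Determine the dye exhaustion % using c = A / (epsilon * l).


c_initial = A_i / (epsilon * l) = 0.9390 / (9919.8220 * 1.7050) = 5.5518e-05 mol/L
c_final = A_f / (epsilon * l) = 0.5680 / (9919.8220 * 1.7050) = 3.3583e-05 mol/L
Exhaustion = (c_initial - c_final) / c_initial * 100 = (5.5518e-05 - 3.3583e-05) / 5.5518e-05 * 100 = 39.5101 %


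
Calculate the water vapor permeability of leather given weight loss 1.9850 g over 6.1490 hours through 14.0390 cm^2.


Formula: WVP = loss / (area * time)
Substituting: WVP = 1.9850 / (14.0390 * 6.1490)
Result: 0.0229943 g/(cm^2*hr)


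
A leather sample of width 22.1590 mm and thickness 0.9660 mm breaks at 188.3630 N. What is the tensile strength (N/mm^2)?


Formula: TS = force / (width * thickness)
Substituting: TS = 188.3630 / (22.1590 * 0.9660)
Result: 8.7997 N/mm^2


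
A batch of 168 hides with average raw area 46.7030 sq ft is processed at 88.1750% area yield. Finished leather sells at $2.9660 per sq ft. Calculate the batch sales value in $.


Raw_total = N * avg_area = 168 * 46.7030 = 7846.1040 sq ft
Finished = Raw_total * yield / 100 = 7846.1040 * 88.1750 / 100 = 6918.3022 sq ft
Value = Finished * price = 6918.3022 * 2.9660 = 20519.6843 $


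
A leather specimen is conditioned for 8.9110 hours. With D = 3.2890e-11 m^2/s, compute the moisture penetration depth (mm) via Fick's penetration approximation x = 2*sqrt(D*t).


t = 8.9110 hr * 3600 = 32079.6000 s
D * t = 3.2890e-11 * 32079.6000 = 1.0551e-06
x = 2 * sqrt(D*t) = 2 * sqrt(1.0551e-06) = 0.00205436 m = 2.0544 mm


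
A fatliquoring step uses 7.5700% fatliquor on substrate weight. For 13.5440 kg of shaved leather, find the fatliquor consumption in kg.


Formula: Fat = substrate * pct / 100
Substituting: Fat = 13.5440 * 7.5700 / 100
Result: 1.0253 kg


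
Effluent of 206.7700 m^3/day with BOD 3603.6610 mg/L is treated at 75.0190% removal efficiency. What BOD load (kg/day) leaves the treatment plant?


Load_in = volume * conc / 1000 = 206.7700 * 3603.6610 / 1000 = 745.1290 kg/day
Removed = Load_in * eff / 100 = 745.1290 * 75.0190 / 100 = 558.9883 kg/day
Load_out = Load_in - Removed = 745.1290 - 558.9883 = 186.1407 kg/day


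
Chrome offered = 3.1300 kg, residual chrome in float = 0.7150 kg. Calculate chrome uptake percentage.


Formula: Uptake = (offered - residual) / offered * 100
Substituting: Uptake = (3.1300 - 0.7150) / 3.1300 * 100
Result: 77.1565 %


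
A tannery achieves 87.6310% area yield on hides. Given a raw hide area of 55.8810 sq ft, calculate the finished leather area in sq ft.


Formula: finished = raw * yield / 100
Substituting: finished = 55.8810 * 87.6310 / 100
Result: 48.9691 sq ft


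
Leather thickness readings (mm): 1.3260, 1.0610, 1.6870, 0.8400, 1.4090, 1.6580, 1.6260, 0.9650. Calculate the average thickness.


Formula: Average = sum / n
Substituting: Average = 10.5720 / 8
Result: 1.3215 mm


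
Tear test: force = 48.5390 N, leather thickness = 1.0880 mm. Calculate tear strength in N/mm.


Formula: Tear strength = force / thickness
Substituting: Tear strength = 48.5390 / 1.0880
Result: 44.6131 N/mm


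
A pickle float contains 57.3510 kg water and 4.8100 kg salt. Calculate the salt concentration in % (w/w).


Formula: Conc = salt / (water + salt) * 100
Substituting: Conc = 4.8100 / (57.3510 + 4.8100) * 100
Result: 7.7380 %


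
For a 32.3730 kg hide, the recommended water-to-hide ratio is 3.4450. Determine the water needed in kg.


Formula: Water = hide_weight * ratio
Substituting: Water = 32.3730 * 3.4450
Result: 111.5250 kg


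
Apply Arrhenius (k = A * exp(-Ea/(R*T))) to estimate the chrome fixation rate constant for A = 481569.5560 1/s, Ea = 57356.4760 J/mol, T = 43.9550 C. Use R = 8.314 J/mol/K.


T_K = T_C + 273.15 = 43.9550 + 273.15 = 317.1050 K
exponent = -Ea / (R * T_K) = -57356.4760 / (8.314 * 317.1050) = -21.7555
k = A * exp(exponent) = 481569.5560 * exp(-21.7555) = 1.7154e-04 1/s


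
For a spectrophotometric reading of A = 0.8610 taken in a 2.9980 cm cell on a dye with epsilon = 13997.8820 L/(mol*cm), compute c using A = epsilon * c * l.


Formula: c = A / (epsilon * l)
Substituting: c = 0.8610 / (13997.8820 * 2.9980)
Result: 2.0517e-05 mol/L


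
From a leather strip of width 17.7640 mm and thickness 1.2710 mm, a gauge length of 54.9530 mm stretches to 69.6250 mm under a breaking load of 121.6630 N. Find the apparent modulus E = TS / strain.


TS = F / (w * t) = 121.6630 / (17.7640 * 1.2710) = 5.3886 N/mm^2
strain = (Lf - L0) / L0 = (69.6250 - 54.9530) / 54.9530 = 0.2670
E = TS / strain = 5.3886 / 0.2670 = 20.1825 N/mm^2


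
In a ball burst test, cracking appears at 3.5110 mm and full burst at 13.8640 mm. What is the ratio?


Formula: Ratio = crack / burst
Substituting: Ratio = 3.5110 / 13.8640
Result: 0.2532


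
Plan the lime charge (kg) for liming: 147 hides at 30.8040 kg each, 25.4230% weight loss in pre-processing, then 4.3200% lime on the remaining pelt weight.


Total_raw = N * avg_wt = 147 * 30.8040 = 4528.1880 kg
Substrate = Total_raw * (1 - loss/100) = 4528.1880 * (1 - 25.4230/100) = 3376.9868 kg
Lime = Substrate * pct / 100 = 3376.9868 * 4.3200 / 100 = 145.8858 kg


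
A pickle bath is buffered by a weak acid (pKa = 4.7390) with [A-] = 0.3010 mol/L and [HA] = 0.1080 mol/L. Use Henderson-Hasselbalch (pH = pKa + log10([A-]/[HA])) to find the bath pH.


ratio = [A-] / [HA] = 0.3010 / 0.1080 = 2.7870
log10(ratio) = 0.4451
pH = pKa + log10(ratio) = 4.7390 + 0.4451 = 5.1841


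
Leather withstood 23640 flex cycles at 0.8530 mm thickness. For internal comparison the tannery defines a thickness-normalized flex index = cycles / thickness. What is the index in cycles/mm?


Formula: Index = cycles / thickness
Substituting: Index = 23640 / 0.8530
Result: 27713.9508 cycles/mm


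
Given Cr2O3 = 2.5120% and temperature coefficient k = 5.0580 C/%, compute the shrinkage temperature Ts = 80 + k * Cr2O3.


Formula: Ts = 80 + k * Cr2O3
Substituting: Ts = 80 + 5.0580 * 2.5120
Result: 92.7057 C


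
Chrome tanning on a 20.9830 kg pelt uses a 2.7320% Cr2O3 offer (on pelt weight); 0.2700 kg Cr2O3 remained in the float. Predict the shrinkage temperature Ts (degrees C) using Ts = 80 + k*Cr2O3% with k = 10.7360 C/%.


Offered = pelt * offer_pct / 100 = 20.9830 * 2.7320 / 100 = 0.5733 kg
Uptake = offered - residual = 0.5733 - 0.2700 = 0.3033 kg
Cr2O3% on pelt = uptake / pelt * 100 = 0.3033 / 20.9830 * 100 = 1.4452 %
Ts = 80 + k * Cr2O3% = 80 + 10.7360 * 1.4452 = 95.5161 C


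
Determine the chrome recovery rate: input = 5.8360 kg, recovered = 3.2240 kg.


Formula: Recovery = recovered / input * 100
Substituting: Recovery = 3.2240 / 5.8360 * 100
Result: 55.2433 %


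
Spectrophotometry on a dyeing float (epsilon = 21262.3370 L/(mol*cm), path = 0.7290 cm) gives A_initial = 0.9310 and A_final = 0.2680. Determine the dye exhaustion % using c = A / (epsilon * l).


c_initial = A_i / (epsilon * l) = 0.9310 / (21262.3370 * 0.7290) = 6.0064e-05 mol/L
c_final = A_f / (epsilon * l) = 0.2680 / (21262.3370 * 0.7290) = 1.7290e-05 mol/L
Exhaustion = (c_initial - c_final) / c_initial * 100 = (6.0064e-05 - 1.7290e-05) / 6.0064e-05 * 100 = 71.2137 %


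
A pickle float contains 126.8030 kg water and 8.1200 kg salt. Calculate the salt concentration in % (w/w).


Formula: Conc = salt / (water + salt) * 100
Substituting: Conc = 8.1200 / (126.8030 + 8.1200) * 100
Result: 6.0182 %


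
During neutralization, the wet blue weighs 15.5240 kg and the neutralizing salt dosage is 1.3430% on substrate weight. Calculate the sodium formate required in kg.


Formula: Neutralizer = substrate * pct / 100
Substituting: Neutralizer = 15.5240 * 1.3430 / 100
Result: 0.2085 kg


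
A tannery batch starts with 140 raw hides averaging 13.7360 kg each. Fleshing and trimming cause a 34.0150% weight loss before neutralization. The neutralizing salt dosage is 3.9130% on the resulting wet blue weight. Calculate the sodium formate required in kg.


Total_raw = N * avg_wt = 140 * 13.7360 = 1923.0400 kg
Substrate = Total_raw * (1 - loss/100) = 1923.0400 * (1 - 34.0150/100) = 1268.9179 kg
Neutralizer = Substrate * pct / 100 = 1268.9179 * 3.9130 / 100 = 49.6528 kg


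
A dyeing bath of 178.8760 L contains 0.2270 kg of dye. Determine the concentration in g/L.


Formula: Conc = dye_mass(kg) / volume(L) * 1000
Substituting: Conc = 0.2270 / 178.8760 * 1000
Result: 1.2690 g/L


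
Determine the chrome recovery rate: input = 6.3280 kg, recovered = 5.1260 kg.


Formula: Recovery = recovered / input * 100
Substituting: Recovery = 5.1260 / 6.3280 * 100
Result: 81.0051 %


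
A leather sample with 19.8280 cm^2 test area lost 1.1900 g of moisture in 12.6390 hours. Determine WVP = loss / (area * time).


Formula: WVP = loss / (area * time)
Substituting: WVP = 1.1900 / (19.8280 * 12.6390)
Result: 0.00474849 g/(cm^2*hr)


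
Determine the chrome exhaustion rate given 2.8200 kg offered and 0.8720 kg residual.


Formula: Uptake = (offered - residual) / offered * 100
Substituting: Uptake = (2.8200 - 0.8720) / 2.8200 * 100
Result: 69.0780 %


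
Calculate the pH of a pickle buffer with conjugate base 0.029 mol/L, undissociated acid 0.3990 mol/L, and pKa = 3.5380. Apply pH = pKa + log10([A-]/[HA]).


ratio = [A-] / [HA] = 0.029 / 0.3990 = 0.0726817
log10(ratio) = -1.1386
pH = pKa + log10(ratio) = 3.5380 - 1.1386 = 2.3994


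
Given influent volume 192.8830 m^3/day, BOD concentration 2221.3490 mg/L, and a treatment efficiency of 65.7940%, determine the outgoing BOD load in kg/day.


Load_in = volume * conc / 1000 = 192.8830 * 2221.3490 / 1000 = 428.4605 kg/day
Removed = Load_in * eff / 100 = 428.4605 * 65.7940 / 100 = 281.9013 kg/day
Load_out = Load_in - Removed = 428.4605 - 281.9013 = 146.5592 kg/day


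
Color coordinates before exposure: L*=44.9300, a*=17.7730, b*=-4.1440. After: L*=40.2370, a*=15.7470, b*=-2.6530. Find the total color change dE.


dL = -4.6930, da = -2.0260, db = 1.4910
dE = sqrt((-4.6930)^2 + (-2.0260)^2 + 1.4910^2) = 5.3247


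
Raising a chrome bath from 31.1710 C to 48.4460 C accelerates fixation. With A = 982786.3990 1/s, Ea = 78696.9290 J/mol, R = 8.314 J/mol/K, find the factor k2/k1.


T1 = 31.1710 + 273.15 = 304.3210 K; T2 = 48.4460 + 273.15 = 321.5960 K
k1 = A * exp(-Ea/(R*T1)) = 982786.3990 * exp(-78696.9290/(8.314*304.3210)) = 3.0491e-08 1/s
k2 = A * exp(-Ea/(R*T2)) = 982786.3990 * exp(-78696.9290/(8.314*321.5960)) = 1.6210e-07 1/s
k2/k1 = 1.6210e-07 / 3.0491e-08 = 5.3164


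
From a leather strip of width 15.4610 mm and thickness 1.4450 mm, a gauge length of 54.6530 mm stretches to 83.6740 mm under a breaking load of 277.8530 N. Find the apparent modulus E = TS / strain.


TS = F / (w * t) = 277.8530 / (15.4610 * 1.4450) = 12.4368 N/mm^2
strain = (Lf - L0) / L0 = (83.6740 - 54.6530) / 54.6530 = 0.5310
E = TS / strain = 12.4368 / 0.5310 = 23.4213 N/mm^2


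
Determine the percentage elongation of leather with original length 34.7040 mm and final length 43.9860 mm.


Formula: Elongation = (Lf - L0) / L0 * 100
Substituting: Elongation = (43.9860 - 34.7040) / 34.7040 * 100
Result: 26.7462 %


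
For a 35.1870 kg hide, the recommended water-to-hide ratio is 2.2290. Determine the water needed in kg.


Formula: Water = hide_weight * ratio
Substituting: Water = 35.1870 * 2.2290
Result: 78.4318 kg


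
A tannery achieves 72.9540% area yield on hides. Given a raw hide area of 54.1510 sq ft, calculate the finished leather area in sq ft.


Formula: finished = raw * yield / 100
Substituting: finished = 54.1510 * 72.9540 / 100
Result: 39.5053 sq ft


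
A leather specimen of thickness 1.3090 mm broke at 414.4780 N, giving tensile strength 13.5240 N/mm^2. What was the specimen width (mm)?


Formula: w = F / (TS * t)
Substituting: w = 414.4780 / (13.5240 * 1.3090)
Result: 23.4130 mm


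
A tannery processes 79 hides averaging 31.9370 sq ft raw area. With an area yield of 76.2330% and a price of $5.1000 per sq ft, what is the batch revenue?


Raw_total = N * avg_area = 79 * 31.9370 = 2523.0230 sq ft
Finished = Raw_total * yield / 100 = 2523.0230 * 76.2330 / 100 = 1923.3761 sq ft
Value = Finished * price = 1923.3761 * 5.1000 = 9809.2182 $


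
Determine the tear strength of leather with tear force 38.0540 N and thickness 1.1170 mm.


Formula: Tear strength = force / thickness
Substituting: Tear strength = 38.0540 / 1.1170
Result: 34.0680 N/mm


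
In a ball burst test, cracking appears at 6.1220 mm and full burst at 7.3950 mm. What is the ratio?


Formula: Ratio = crack / burst
Substituting: Ratio = 6.1220 / 7.3950
Result: 0.8279


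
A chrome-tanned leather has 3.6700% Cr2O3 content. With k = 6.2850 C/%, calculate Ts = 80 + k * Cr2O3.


Formula: Ts = 80 + k * Cr2O3
Substituting: Ts = 80 + 6.2850 * 3.6700
Result: 103.0660 C


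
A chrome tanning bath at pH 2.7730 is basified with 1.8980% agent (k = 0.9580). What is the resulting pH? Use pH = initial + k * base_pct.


Formula: pH_final = pH_initial + k * base_pct
Substituting: pH_final = 2.7730 + 0.9580 * 1.8980
Result: 4.5913


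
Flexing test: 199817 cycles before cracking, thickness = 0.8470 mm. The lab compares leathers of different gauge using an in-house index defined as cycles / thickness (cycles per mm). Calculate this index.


Formula: Index = cycles / thickness
Substituting: Index = 199817 / 0.8470
Result: 235911.4522 cycles/mm


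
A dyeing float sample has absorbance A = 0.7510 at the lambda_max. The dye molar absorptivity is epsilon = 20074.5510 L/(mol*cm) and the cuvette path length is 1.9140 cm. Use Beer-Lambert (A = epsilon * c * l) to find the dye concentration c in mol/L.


Formula: c = A / (epsilon * l)
Substituting: c = 0.7510 / (20074.5510 * 1.9140)
Result: 1.9546e-05 mol/L


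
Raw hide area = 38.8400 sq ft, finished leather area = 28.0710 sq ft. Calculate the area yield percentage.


Formula: Yield = finished / raw * 100
Substituting: Yield = 28.0710 / 38.8400 * 100
Result: 72.2734 %


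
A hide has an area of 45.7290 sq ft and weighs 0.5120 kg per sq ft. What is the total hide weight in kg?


Formula: Weight = area * weight_per_sqft
Substituting: Weight = 45.7290 * 0.5120
Result: 23.4132 kg


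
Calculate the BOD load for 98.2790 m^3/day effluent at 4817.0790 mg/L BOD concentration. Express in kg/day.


Formula: BOD_load = volume * conc / 1000
Substituting: BOD_load = 98.2790 * 4817.0790 / 1000
Result: 473.4177 kg/day


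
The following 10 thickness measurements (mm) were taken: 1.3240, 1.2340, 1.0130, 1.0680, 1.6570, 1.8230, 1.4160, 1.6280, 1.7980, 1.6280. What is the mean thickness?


Formula: Average = sum / n
Substituting: Average = 14.5890 / 10
Result: 1.4589 mm


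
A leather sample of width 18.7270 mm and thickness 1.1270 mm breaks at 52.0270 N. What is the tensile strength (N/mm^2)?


Formula: TS = force / (width * thickness)
Substituting: TS = 52.0270 / (18.7270 * 1.1270)
Result: 2.4651 N/mm^2


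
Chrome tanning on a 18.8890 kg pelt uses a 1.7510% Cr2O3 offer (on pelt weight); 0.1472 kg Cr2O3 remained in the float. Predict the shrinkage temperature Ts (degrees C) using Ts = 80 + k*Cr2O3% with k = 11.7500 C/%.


Offered = pelt * offer_pct / 100 = 18.8890 * 1.7510 / 100 = 0.3307 kg
Uptake = offered - residual = 0.3307 - 0.1472 = 0.1835 kg
Cr2O3% on pelt = uptake / pelt * 100 = 0.1835 / 18.8890 * 100 = 0.9717 %
Ts = 80 + k * Cr2O3% = 80 + 11.7500 * 0.9717 = 91.4176 C


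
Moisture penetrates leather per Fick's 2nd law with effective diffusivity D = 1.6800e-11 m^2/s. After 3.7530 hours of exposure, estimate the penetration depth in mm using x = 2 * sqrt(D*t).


t = 3.7530 hr * 3600 = 13510.8000 s
D * t = 1.6800e-11 * 13510.8000 = 2.2698e-07
x = 2 * sqrt(D*t) = 2 * sqrt(2.2698e-07) = 9.5285e-04 m = 0.9529 mm


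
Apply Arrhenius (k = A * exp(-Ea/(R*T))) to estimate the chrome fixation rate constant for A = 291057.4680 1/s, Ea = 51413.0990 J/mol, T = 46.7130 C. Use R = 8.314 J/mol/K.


T_K = T_C + 273.15 = 46.7130 + 273.15 = 319.8630 K
exponent = -Ea / (R * T_K) = -51413.0990 / (8.314 * 319.8630) = -19.3330
k = A * exp(exponent) = 291057.4680 * exp(-19.3330) = 0.00116884 1/s


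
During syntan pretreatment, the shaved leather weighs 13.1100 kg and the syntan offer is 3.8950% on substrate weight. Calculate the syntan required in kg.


Formula: Syntan = substrate * pct / 100
Substituting: Syntan = 13.1100 * 3.8950 / 100
Result: 0.5106 kg


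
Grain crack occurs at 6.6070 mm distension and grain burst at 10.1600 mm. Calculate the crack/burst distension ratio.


Formula: Ratio = crack / burst
Substituting: Ratio = 6.6070 / 10.1600
Result: 0.6503


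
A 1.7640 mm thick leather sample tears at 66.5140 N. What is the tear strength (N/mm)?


Formula: Tear strength = force / thickness
Substituting: Tear strength = 66.5140 / 1.7640
Result: 37.7063 N/mm


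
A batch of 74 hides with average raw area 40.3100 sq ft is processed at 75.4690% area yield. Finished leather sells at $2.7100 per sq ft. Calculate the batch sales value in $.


Raw_total = N * avg_area = 74 * 40.3100 = 2982.9400 sq ft
Finished = Raw_total * yield / 100 = 2982.9400 * 75.4690 / 100 = 2251.1950 sq ft
Value = Finished * price = 2251.1950 * 2.7100 = 6100.7384 $


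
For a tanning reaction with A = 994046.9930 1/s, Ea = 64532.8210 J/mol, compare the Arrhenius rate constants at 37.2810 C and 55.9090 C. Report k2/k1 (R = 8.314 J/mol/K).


T1 = 37.2810 + 273.15 = 310.4310 K; T2 = 55.9090 + 273.15 = 329.0590 K
k1 = A * exp(-Ea/(R*T1)) = 994046.9930 * exp(-64532.8210/(8.314*310.4310)) = 1.3753e-05 1/s
k2 = A * exp(-Ea/(R*T2)) = 994046.9930 * exp(-64532.8210/(8.314*329.0590)) = 5.6641e-05 1/s
k2/k1 = 5.6641e-05 / 1.3753e-05 = 4.1184


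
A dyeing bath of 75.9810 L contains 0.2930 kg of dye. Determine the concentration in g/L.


Formula: Conc = dye_mass(kg) / volume(L) * 1000
Substituting: Conc = 0.2930 / 75.9810 * 1000
Result: 3.8562 g/L


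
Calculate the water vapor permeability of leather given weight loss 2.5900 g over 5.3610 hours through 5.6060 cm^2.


Formula: WVP = loss / (area * time)
Substituting: WVP = 2.5900 / (5.6060 * 5.3610)
Result: 0.0861789 g/(cm^2*hr)


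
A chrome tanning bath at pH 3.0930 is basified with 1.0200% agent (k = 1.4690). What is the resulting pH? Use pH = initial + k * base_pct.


Formula: pH_final = pH_initial + k * base_pct
Substituting: pH_final = 3.0930 + 1.4690 * 1.0200
Result: 4.5914


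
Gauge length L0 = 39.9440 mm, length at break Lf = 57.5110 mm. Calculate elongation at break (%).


Formula: Elongation = (Lf - L0) / L0 * 100
Substituting: Elongation = (57.5110 - 39.9440) / 39.9440 * 100
Result: 43.9791 %


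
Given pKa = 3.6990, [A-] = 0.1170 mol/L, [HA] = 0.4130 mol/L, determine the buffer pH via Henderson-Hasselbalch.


ratio = [A-] / [HA] = 0.1170 / 0.4130 = 0.2833
log10(ratio) = -0.5478
pH = pKa + log10(ratio) = 3.6990 - 0.5478 = 3.1512


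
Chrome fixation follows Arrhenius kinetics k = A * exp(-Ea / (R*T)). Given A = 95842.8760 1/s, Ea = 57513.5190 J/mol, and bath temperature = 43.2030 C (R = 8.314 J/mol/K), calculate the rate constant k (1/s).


T_K = T_C + 273.15 = 43.2030 + 273.15 = 316.3530 K
exponent = -Ea / (R * T_K) = -57513.5190 / (8.314 * 316.3530) = -21.8669
k = A * exp(exponent) = 95842.8760 * exp(-21.8669) = 3.0540e-05 1/s


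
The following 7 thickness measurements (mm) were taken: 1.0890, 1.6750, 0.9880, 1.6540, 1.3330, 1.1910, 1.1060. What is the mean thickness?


Formula: Average = sum / n
Substituting: Average = 9.0360 / 7
Result: 1.2909 mm


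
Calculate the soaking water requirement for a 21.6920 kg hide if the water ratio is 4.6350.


Formula: Water = hide_weight * ratio
Substituting: Water = 21.6920 * 4.6350
Result: 100.5424 kg


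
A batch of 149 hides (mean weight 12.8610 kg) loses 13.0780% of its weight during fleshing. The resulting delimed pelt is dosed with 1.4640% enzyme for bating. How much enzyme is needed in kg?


Total_raw = N * avg_wt = 149 * 12.8610 = 1916.2890 kg
Substrate = Total_raw * (1 - loss/100) = 1916.2890 * (1 - 13.0780/100) = 1665.6767 kg
Enzyme = Substrate * pct / 100 = 1665.6767 * 1.4640 / 100 = 24.3855 kg


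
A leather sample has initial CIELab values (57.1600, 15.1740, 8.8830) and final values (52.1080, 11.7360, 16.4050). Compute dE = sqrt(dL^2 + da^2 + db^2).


dL = -5.0520, da = -3.4380, db = 7.5220
dE = sqrt((-5.0520)^2 + (-3.4380)^2 + 7.5220^2) = 9.6914


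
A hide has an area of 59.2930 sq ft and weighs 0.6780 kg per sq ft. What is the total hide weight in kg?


Formula: Weight = area * weight_per_sqft
Substituting: Weight = 59.2930 * 0.6780
Result: 40.2007 kg


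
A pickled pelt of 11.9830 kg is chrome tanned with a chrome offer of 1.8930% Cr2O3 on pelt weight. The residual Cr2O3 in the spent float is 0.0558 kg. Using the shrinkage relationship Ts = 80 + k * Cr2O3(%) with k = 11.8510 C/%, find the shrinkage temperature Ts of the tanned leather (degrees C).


Offered = pelt * offer_pct / 100 = 11.9830 * 1.8930 / 100 = 0.2268 kg
Uptake = offered - residual = 0.2268 - 0.0558 = 0.1710 kg
Cr2O3% on pelt = uptake / pelt * 100 = 0.1710 / 11.9830 * 100 = 1.4273 %
Ts = 80 + k * Cr2O3% = 80 + 11.8510 * 1.4273 = 96.9154 C


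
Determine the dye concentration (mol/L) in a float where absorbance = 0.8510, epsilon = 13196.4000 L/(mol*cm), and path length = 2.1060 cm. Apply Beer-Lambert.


Formula: c = A / (epsilon * l)
Substituting: c = 0.8510 / (13196.4000 * 2.1060)
Result: 3.0621e-05 mol/L


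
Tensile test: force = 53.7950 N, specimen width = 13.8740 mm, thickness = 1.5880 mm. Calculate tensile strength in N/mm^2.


Formula: TS = force / (width * thickness)
Substituting: TS = 53.7950 / (13.8740 * 1.5880)
Result: 2.4417 N/mm^2


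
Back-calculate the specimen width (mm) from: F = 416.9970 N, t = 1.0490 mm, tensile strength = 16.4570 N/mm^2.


Formula: w = F / (TS * t)
Substituting: w = 416.9970 / (16.4570 * 1.0490)
Result: 24.1550 mm


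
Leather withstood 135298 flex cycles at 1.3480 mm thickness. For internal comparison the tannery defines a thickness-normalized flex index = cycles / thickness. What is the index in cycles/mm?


Formula: Index = cycles / thickness
Substituting: Index = 135298 / 1.3480
Result: 100369.4362 cycles/mm


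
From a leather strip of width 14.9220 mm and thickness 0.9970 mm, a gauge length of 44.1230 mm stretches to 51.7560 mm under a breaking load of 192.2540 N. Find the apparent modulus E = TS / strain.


TS = F / (w * t) = 192.2540 / (14.9220 * 0.9970) = 12.9227 N/mm^2
strain = (Lf - L0) / L0 = (51.7560 - 44.1230) / 44.1230 = 0.1730
E = TS / strain = 12.9227 / 0.1730 = 74.7004 N/mm^2


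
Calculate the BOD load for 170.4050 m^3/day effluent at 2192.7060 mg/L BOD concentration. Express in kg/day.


Formula: BOD_load = volume * conc / 1000
Substituting: BOD_load = 170.4050 * 2192.7060 / 1000
Result: 373.6481 kg/day


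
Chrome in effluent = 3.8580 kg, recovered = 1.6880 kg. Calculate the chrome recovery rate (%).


Formula: Recovery = recovered / input * 100
Substituting: Recovery = 1.6880 / 3.8580 * 100
Result: 43.7532 %


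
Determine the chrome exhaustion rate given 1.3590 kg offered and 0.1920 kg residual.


Formula: Uptake = (offered - residual) / offered * 100
Substituting: Uptake = (1.3590 - 0.1920) / 1.3590 * 100
Result: 85.8720 %


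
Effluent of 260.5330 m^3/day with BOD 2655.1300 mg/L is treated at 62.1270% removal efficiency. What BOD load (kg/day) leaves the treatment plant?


Load_in = volume * conc / 1000 = 260.5330 * 2655.1300 / 1000 = 691.7490 kg/day
Removed = Load_in * eff / 100 = 691.7490 * 62.1270 / 100 = 429.7629 kg/day
Load_out = Load_in - Removed = 691.7490 - 429.7629 = 261.9861 kg/day


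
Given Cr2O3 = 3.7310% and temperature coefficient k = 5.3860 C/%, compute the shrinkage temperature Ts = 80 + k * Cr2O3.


Formula: Ts = 80 + k * Cr2O3
Substituting: Ts = 80 + 5.3860 * 3.7310
Result: 100.0952 C


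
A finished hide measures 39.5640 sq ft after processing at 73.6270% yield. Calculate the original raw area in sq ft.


Formula: raw = finished * 100 / yield
Substituting: raw = 39.5640 * 100 / 73.6270
Result: 53.7357 sq ft


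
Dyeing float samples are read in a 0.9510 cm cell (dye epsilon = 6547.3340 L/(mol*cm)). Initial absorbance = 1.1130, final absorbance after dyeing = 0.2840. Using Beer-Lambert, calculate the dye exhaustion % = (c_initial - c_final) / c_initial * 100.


c_initial = A_i / (epsilon * l) = 1.1130 / (6547.3340 * 0.9510) = 1.7875e-04 mol/L
c_final = A_f / (epsilon * l) = 0.2840 / (6547.3340 * 0.9510) = 4.5611e-05 mol/L
Exhaustion = (c_initial - c_final) / c_initial * 100 = (1.7875e-04 - 4.5611e-05) / 1.7875e-04 * 100 = 74.4834 %


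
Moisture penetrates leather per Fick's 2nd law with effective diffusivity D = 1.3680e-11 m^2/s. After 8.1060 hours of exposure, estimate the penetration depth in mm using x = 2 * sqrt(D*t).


t = 8.1060 hr * 3600 = 29181.6000 s
D * t = 1.3680e-11 * 29181.6000 = 3.9920e-07
x = 2 * sqrt(D*t) = 2 * sqrt(3.9920e-07) = 0.00126365 m = 1.2637 mm


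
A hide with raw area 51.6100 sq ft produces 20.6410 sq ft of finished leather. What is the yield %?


Formula: Yield = finished / raw * 100
Substituting: Yield = 20.6410 / 51.6100 * 100
Result: 39.9942 %


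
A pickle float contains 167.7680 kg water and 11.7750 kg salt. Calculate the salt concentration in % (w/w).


Formula: Conc = salt / (water + salt) * 100
Substituting: Conc = 11.7750 / (167.7680 + 11.7750) * 100
Result: 6.5583 %


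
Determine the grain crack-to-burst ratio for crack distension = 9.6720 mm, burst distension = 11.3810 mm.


Formula: Ratio = crack / burst
Substituting: Ratio = 9.6720 / 11.3810
Result: 0.8498


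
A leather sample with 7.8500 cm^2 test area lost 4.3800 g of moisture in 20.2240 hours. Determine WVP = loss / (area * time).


Formula: WVP = loss / (area * time)
Substituting: WVP = 4.3800 / (7.8500 * 20.2240)
Result: 0.0275891 g/(cm^2*hr)


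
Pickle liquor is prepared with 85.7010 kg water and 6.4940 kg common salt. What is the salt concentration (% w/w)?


Formula: Conc = salt / (water + salt) * 100
Substituting: Conc = 6.4940 / (85.7010 + 6.4940) * 100
Result: 7.0438 %


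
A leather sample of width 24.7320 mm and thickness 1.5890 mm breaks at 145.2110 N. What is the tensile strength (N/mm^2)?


Formula: TS = force / (width * thickness)
Substituting: TS = 145.2110 / (24.7320 * 1.5890)
Result: 3.6950 N/mm^2


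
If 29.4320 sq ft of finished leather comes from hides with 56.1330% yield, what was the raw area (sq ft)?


Formula: raw = finished * 100 / yield
Substituting: raw = 29.4320 * 100 / 56.1330
Result: 52.4326 sq ft


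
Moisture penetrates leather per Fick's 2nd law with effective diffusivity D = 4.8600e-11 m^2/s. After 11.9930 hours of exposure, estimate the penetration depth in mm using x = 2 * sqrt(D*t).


t = 11.9930 hr * 3600 = 43174.8000 s
D * t = 4.8600e-11 * 43174.8000 = 2.0983e-06
x = 2 * sqrt(D*t) = 2 * sqrt(2.0983e-06) = 0.0028971 m = 2.8971 mm


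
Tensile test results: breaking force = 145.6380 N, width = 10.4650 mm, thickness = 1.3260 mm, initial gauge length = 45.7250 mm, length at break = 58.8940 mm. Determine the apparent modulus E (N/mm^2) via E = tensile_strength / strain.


TS = F / (w * t) = 145.6380 / (10.4650 * 1.3260) = 10.4952 N/mm^2
strain = (Lf - L0) / L0 = (58.8940 - 45.7250) / 45.7250 = 0.2880
E = TS / strain = 10.4952 / 0.2880 = 36.4412 N/mm^2


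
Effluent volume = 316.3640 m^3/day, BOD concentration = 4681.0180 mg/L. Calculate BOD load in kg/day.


Formula: BOD_load = volume * conc / 1000
Substituting: BOD_load = 316.3640 * 4681.0180 / 1000
Result: 1480.9056 kg/day


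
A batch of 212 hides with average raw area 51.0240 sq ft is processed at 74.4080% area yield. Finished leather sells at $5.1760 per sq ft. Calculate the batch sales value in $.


Raw_total = N * avg_area = 212 * 51.0240 = 10817.0880 sq ft
Finished = Raw_total * yield / 100 = 10817.0880 * 74.4080 / 100 = 8048.7788 sq ft
Value = Finished * price = 8048.7788 * 5.1760 = 41660.4793 $


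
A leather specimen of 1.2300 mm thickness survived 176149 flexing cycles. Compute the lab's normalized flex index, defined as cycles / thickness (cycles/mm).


Formula: Index = cycles / thickness
Substituting: Index = 176149 / 1.2300
Result: 143210.5691 cycles/mm


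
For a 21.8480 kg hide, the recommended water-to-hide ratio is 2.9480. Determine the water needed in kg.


Formula: Water = hide_weight * ratio
Substituting: Water = 21.8480 * 2.9480
Result: 64.4079 kg


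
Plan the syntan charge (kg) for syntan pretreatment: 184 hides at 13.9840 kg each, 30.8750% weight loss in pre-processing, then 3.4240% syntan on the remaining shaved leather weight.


Total_raw = N * avg_wt = 184 * 13.9840 = 2573.0560 kg
Substrate = Total_raw * (1 - loss/100) = 2573.0560 * (1 - 30.8750/100) = 1778.6250 kg
Syntan = Substrate * pct / 100 = 1778.6250 * 3.4240 / 100 = 60.9001 kg


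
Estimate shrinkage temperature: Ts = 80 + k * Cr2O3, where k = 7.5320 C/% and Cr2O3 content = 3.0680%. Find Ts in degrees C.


Formula: Ts = 80 + k * Cr2O3
Substituting: Ts = 80 + 7.5320 * 3.0680
Result: 103.1082 C


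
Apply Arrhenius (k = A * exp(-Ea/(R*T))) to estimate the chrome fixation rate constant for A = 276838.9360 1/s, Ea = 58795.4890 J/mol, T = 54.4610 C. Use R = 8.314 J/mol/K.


T_K = T_C + 273.15 = 54.4610 + 273.15 = 327.6110 K
exponent = -Ea / (R * T_K) = -58795.4890 / (8.314 * 327.6110) = -21.5862
k = A * exp(exponent) = 276838.9360 * exp(-21.5862) = 1.1681e-04 1/s


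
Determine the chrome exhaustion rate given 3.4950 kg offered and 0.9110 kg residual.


Formula: Uptake = (offered - residual) / offered * 100
Substituting: Uptake = (3.4950 - 0.9110) / 3.4950 * 100
Result: 73.9342 %


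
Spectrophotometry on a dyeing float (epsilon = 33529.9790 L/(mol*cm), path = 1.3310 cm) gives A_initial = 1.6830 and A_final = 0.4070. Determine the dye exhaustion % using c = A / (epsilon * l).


c_initial = A_i / (epsilon * l) = 1.6830 / (33529.9790 * 1.3310) = 3.7711e-05 mol/L
c_final = A_f / (epsilon * l) = 0.4070 / (33529.9790 * 1.3310) = 9.1198e-06 mol/L
Exhaustion = (c_initial - c_final) / c_initial * 100 = (3.7711e-05 - 9.1198e-06) / 3.7711e-05 * 100 = 75.8170 %


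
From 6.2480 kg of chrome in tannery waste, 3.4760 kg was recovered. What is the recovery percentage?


Formula: Recovery = recovered / input * 100
Substituting: Recovery = 3.4760 / 6.2480 * 100
Result: 55.6338 %


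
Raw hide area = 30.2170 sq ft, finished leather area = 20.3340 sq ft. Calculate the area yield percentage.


Formula: Yield = finished / raw * 100
Substituting: Yield = 20.3340 / 30.2170 * 100
Result: 67.2932 %


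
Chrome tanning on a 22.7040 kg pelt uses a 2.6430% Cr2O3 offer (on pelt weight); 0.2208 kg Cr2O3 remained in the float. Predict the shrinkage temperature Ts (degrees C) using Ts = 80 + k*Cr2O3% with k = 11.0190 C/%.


Offered = pelt * offer_pct / 100 = 22.7040 * 2.6430 / 100 = 0.6001 kg
Uptake = offered - residual = 0.6001 - 0.2208 = 0.3793 kg
Cr2O3% on pelt = uptake / pelt * 100 = 0.3793 / 22.7040 * 100 = 1.6705 %
Ts = 80 + k * Cr2O3% = 80 + 11.0190 * 1.6705 = 98.4071 C


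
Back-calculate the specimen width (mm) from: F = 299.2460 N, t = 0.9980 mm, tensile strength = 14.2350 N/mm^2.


Formula: w = F / (TS * t)
Substituting: w = 299.2460 / (14.2350 * 0.9980)
Result: 21.0640 mm


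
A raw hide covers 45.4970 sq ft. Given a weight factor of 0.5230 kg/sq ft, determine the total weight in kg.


Formula: Weight = area * weight_per_sqft
Substituting: Weight = 45.4970 * 0.5230
Result: 23.7949 kg


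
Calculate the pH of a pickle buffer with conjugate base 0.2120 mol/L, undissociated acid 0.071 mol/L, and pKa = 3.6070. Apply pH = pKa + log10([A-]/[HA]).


ratio = [A-] / [HA] = 0.2120 / 0.071 = 2.9859
log10(ratio) = 0.4751
pH = pKa + log10(ratio) = 3.6070 + 0.4751 = 4.0821


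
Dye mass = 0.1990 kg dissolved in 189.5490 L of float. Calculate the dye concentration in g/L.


Formula: Conc = dye_mass(kg) / volume(L) * 1000
Substituting: Conc = 0.1990 / 189.5490 * 1000
Result: 1.0499 g/L


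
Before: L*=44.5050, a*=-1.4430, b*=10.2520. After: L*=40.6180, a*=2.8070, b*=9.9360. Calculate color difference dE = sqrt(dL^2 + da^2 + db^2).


dL = -3.8870, da = 4.2500, db = -0.3160
dE = sqrt((-3.8870)^2 + 4.2500^2 + (-0.3160)^2) = 5.7681
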